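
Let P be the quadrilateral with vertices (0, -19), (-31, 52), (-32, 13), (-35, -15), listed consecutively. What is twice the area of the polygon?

2272

By the shoelace formula, twice the signed area is |[0·52 − (-31)·(-19)] + [(-31)·13 − (-32)·52] + [(-32)·(-15) − (-35)·13] + [(-35)·(-19) − 0·(-15)]| = 2272, so the area is 1136.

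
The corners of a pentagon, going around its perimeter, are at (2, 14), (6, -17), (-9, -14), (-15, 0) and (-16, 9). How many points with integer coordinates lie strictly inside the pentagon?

468

The shoelace formula gives twice the area as |[2·(-17) − 6·14] + [6·(-14) − (-9)·(-17)] + [(-9)·0 − (-15)·(-14)] + [(-15)·9 − (-16)·0] + [(-16)·14 − 2·9]| = 942, so the area is 471.
Summing gcd(|Δx|,|Δy|) over the edges gives the boundary count: gcd(4,31) + gcd(15,3) + gcd(6,14) + gcd(1,9) + gcd(18,5) = 1+3+2+1+1 = 8.
Pick's theorem gives I = A − B/2 + 1 = 471 − 8/2 + 1 = 468.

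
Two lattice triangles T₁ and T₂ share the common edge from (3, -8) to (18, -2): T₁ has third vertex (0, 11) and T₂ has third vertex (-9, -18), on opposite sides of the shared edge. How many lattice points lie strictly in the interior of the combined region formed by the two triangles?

189

The union is the simple quadrilateral with vertices (3, -8), (0, 11), (18, -2), (-9, -18) in order.
By the shoelace formula, twice the signed area is |[3·11 − 0·(-8)] + [0·(-2) − 18·11] + [18·(-18) − (-9)·(-2)] + [(-9)·(-8) − 3·(-18)]| = 381, so the area is 190.5.
Along each edge there are gcd(|Δx|,|Δy|)+1 lattice points, so counting each shared vertex once the boundary has gcd(3,19) + gcd(18,13) + gcd(27,16) + gcd(12,10) = 1+1+1+2 = 5.
By Pick's theorem I = A − B/2 + 1 = 190.5 − 5/2 + 1 = 189.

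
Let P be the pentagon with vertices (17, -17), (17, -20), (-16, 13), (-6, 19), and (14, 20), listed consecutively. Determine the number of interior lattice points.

By the shoelace formula, twice the signed area is |(17·(-20) − 17·(-17)) + (17·13 − (-16)·(-20)) + ((-16)·19 − (-6)·13) + ((-6)·20 − 14·19) + (14·(-17) − 17·20)| = 1340, so the area is 670.
The number of boundary lattice points is Σ gcd(|Δx|,|Δy|) = gcd(0,3) + gcd(33,33) + gcd(10,6) + gcd(20,1) + gcd(3,37) = 3+33+2+1+1 = 40.
By Pick's theorem A = I + B/2 − 1, so I = 670 − 40/2 + 1 = 651.

651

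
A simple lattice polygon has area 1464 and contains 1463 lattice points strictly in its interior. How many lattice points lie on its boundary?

4

Pick's theorem gives A = I + B/2 − 1, so B = 2(A − I + 1) = 2(1464 − 1463 + 1) = 4.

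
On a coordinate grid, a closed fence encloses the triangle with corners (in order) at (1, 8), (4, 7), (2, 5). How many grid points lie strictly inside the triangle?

3

Using the shoelace formula, 2A = |[1·7 − 4·8] + [4·5 − 2·7] + [2·8 − 1·5]| = 8, so the area is 4.
Summing gcd(|Δx|,|Δy|) over the edges gives the boundary count: gcd(3,1) + gcd(2,2) + gcd(1,3) = 1+2+1 = 4.
By Pick's theorem A = I + B/2 − 1, so I = 4 − 4/2 + 1 = 3.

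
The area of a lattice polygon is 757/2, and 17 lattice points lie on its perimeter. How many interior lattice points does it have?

371

From Pick's theorem, I = A − B/2 + 1 = 757/2 − 17/2 + 1 = 371.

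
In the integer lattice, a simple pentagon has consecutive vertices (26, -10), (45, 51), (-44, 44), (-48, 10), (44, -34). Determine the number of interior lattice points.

Using the shoelace formula, 2A = |(26·51 − 45·(-10)) + (45·44 − (-44)·51) + ((-44)·10 − (-48)·44) + ((-48)·(-34) − 44·10) + (44·(-10) − 26·(-34))| = 9308, so the area is 4654.
Summing gcd(|Δx|,|Δy|) over the edges gives the boundary count: gcd(19,61) + gcd(89,7) + gcd(4,34) + gcd(92,44) + gcd(18,24) = 1+1+2+4+6 = 14.
Pick's theorem gives I = A − B/2 + 1 = 4654 − 14/2 + 1 = 4648.

4648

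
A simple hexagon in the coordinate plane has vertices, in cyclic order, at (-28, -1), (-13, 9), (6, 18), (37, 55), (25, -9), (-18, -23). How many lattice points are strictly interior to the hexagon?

1974

Using the shoelace formula, 2A = |((-28)·9 − (-13)·(-1)) + ((-13)·18 − 6·9) + (6·55 − 37·18) + (37·(-9) − 25·55) + (25·(-23) − (-18)·(-9)) + ((-18)·(-1) − (-28)·(-23))| = 3960, so the area is 1980.
Summing gcd(|Δx|,|Δy|) over the edges gives the boundary count: gcd(15,10) + gcd(19,9) + gcd(31,37) + gcd(12,64) + gcd(43,14) + gcd(10,22) = 5+1+1+4+1+2 = 14.
By Pick's theorem A = I + B/2 − 1, so I = 1980 − 14/2 + 1 = 1974.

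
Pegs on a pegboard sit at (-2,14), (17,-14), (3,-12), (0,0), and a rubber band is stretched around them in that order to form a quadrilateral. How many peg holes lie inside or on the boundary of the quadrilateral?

191

Using the shoelace formula, 2A = |[(-2)·(-14) − 17·14] + [17·(-12) − 3·(-14)] + [3·0 − 0·(-12)] + [0·14 − (-2)·0]| = 372, so the area is 186.
The number of boundary lattice points is Σ gcd(|Δx|,|Δy|) = gcd(19,28) + gcd(14,2) + gcd(3,12) + gcd(2,14) = 1+2+3+2 = 8.
Pick's theorem gives I = A − B/2 + 1 = 186 − 8/2 + 1 = 183, so the closed region contains I + B = 183 + 8 = 191 lattice points.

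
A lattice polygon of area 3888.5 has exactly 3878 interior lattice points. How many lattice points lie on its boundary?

23

Pick's theorem gives A = I + B/2 − 1, so B = 2(A − I + 1) = 2(3888.5 − 3878 + 1) = 23.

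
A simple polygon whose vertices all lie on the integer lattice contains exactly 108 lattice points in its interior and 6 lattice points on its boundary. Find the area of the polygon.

110

Pick's theorem states A = I + B/2 − 1, so A = 108 + 6/2 − 1 = 110.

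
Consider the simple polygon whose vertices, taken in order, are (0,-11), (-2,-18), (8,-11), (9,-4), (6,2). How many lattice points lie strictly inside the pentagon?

91

By the shoelace formula, twice the signed area is |(0·(-18) − (-2)·(-11)) + ((-2)·(-11) − 8·(-18)) + (8·(-4) − 9·(-11)) + (9·2 − 6·(-4)) + (6·(-11) − 0·2)| = 187, so the area is 93.5.
Summing gcd(|Δx|,|Δy|) over the edges gives the boundary count: gcd(2,7) + gcd(10,7) + gcd(1,7) + gcd(3,6) + gcd(6,13) = 1+1+1+3+1 = 7.
By Pick's theorem A = I + B/2 − 1, so I = 93.5 − 7/2 + 1 = 91.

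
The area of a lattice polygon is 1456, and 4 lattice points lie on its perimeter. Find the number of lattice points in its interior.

1455

From Pick's theorem, I = A − B/2 + 1 = 1456 − 4/2 + 1 = 1455.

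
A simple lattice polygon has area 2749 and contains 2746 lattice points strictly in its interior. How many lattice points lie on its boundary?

8

Pick's theorem gives A = I + B/2 − 1, so B = 2(A − I + 1) = 2(2749 − 2746 + 1) = 8.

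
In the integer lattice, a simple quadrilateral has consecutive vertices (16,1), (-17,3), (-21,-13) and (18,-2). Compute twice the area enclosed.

By the shoelace formula, twice the signed area is |(16·3 − (-17)·1) + ((-17)·(-13) − (-21)·3) + ((-21)·(-2) − 18·(-13)) + (18·1 − 16·(-2))| = 675, so the area is 675/2.

675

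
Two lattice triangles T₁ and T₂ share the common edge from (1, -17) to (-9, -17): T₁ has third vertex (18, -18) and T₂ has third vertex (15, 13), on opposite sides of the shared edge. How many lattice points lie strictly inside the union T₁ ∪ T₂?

151

The union is the simple quadrilateral with vertices (1, -17), (18, -18), (-9, -17), (15, 13) in order.
The shoelace formula gives twice the area as |(1·(-18) − 18·(-17)) + (18·(-17) − (-9)·(-18)) + ((-9)·13 − 15·(-17)) + (15·(-17) − 1·13)| = 310, so the area is 155.
The number of boundary lattice points is Σ gcd(|Δx|,|Δy|) = gcd(17,1) + gcd(27,1) + gcd(24,30) + gcd(14,30) = 1+1+6+2 = 10.
By Pick's theorem I = A − B/2 + 1 = 155 − 10/2 + 1 = 151.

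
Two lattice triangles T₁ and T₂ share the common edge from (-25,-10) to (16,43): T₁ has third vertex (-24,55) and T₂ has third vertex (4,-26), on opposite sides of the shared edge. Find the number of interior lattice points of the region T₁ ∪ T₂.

The union is the simple quadrilateral with vertices (-25,-10), (-24,55), (16,43), (4,-26) in order.
Using the shoelace formula, 2A = |((-25)·55 − (-24)·(-10)) + ((-24)·43 − 16·55) + (16·(-26) − 4·43) + (4·(-10) − (-25)·(-26))| = 4805, so the area is 4805/2.
Summing gcd(|Δx|,|Δy|) over the edges gives the boundary count: gcd(1,65) + gcd(40,12) + gcd(12,69) + gcd(29,16) = 1+4+3+1 = 9.
By Pick's theorem I = A − B/2 + 1 = 4805/2 − 9/2 + 1 = 2399.

2399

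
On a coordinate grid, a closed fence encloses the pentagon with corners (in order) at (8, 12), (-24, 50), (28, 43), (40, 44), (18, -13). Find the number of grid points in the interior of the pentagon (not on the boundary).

1608

Using the shoelace formula, 2A = |[8·50 − (-24)·12] + [(-24)·43 − 28·50] + [28·44 − 40·43] + [40·(-13) − 18·44] + [18·12 − 8·(-13)]| = 3224, so the area is 1612.
Summing gcd(|Δx|,|Δy|) over the edges gives the boundary count: gcd(32,38) + gcd(52,7) + gcd(12,1) + gcd(22,57) + gcd(10,25) = 2+1+1+1+5 = 10.
By Pick's theorem A = I + B/2 − 1, so I = 1612 − 10/2 + 1 = 1608.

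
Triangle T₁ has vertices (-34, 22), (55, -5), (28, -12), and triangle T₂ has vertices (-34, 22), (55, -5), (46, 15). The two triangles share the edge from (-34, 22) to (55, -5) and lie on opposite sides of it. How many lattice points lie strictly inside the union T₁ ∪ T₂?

The union is the simple quadrilateral with vertices (-34, 22), (28, -12), (55, -5), (46, 15) in order.
By the shoelace formula, twice the signed area is |[(-34)·(-12) − 28·22] + [28·(-5) − 55·(-12)] + [55·15 − 46·(-5)] + [46·22 − (-34)·15]| = 2889, so the area is 2889/2.
Summing gcd(|Δx|,|Δy|) over the edges gives the boundary count: gcd(62,34) + gcd(27,7) + gcd(9,20) + gcd(80,7) = 2+1+1+1 = 5.
By Pick's theorem I = A − B/2 + 1 = 2889/2 − 5/2 + 1 = 1443.

1443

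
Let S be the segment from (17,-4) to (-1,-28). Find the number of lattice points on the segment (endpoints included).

7

The number of lattice points on a segment between lattice points is gcd(|Δx|,|Δy|) + 1 = gcd(18,24) + 1 = 6 + 1 = 7.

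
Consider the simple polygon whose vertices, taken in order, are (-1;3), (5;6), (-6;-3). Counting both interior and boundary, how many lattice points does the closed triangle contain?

Using the shoelace formula, 2A = |((-1)·6 − 5·3) + (5·(-3) − (-6)·6) + ((-6)·3 − (-1)·(-3))| = 21, so the area is 10.5.
Summing gcd(|Δx|,|Δy|) over the edges gives the boundary count: gcd(6,3) + gcd(11,9) + gcd(5,6) = 3+1+1 = 5.
Pick's theorem gives I = A − B/2 + 1 = 10.5 − 5/2 + 1 = 9, so the closed region contains I + B = 9 + 5 = 14 lattice points.

14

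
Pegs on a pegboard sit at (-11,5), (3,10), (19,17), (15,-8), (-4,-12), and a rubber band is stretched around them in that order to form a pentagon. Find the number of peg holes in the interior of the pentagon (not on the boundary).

The shoelace formula gives twice the area as |[(-11)·10 − 3·5] + [3·17 − 19·10] + [19·(-8) − 15·17] + [15·(-12) − (-4)·(-8)] + [(-4)·5 − (-11)·(-12)]| = 1035, so the area is 517.5.
Summing gcd(|Δx|,|Δy|) over the edges gives the boundary count: gcd(14,5) + gcd(16,7) + gcd(4,25) + gcd(19,4) + gcd(7,17) = 1+1+1+1+1 = 5.
Pick's theorem gives I = A − B/2 + 1 = 517.5 − 5/2 + 1 = 516.

516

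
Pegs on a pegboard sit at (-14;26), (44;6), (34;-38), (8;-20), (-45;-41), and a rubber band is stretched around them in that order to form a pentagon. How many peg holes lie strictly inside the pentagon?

3223

The shoelace formula gives twice the area as |[(-14)·6 − 44·26] + [44·(-38) − 34·6] + [34·(-20) − 8·(-38)] + [8·(-41) − (-45)·(-20)] + [(-45)·26 − (-14)·(-41)]| = 6452, so the area is 3226.
The number of boundary lattice points is Σ gcd(|Δx|,|Δy|) = gcd(58,20) + gcd(10,44) + gcd(26,18) + gcd(53,21) + gcd(31,67) = 2+2+2+1+1 = 8.
By Pick's theorem A = I + B/2 − 1, so I = 3226 − 8/2 + 1 = 3223.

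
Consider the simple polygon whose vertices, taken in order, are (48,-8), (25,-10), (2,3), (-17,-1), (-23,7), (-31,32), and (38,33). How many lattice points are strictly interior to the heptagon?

2459

Using the shoelace formula, 2A = |(48·(-10) − 25·(-8)) + (25·3 − 2·(-10)) + (2·(-1) − (-17)·3) + ((-17)·7 − (-23)·(-1)) + ((-23)·32 − (-31)·7) + ((-31)·33 − 38·32) + (38·(-8) − 48·33)| = 4924, so the area is 2462.
Along each edge there are gcd(|Δx|,|Δy|)+1 lattice points, so counting each shared vertex once the boundary has gcd(23,2) + gcd(23,13) + gcd(19,4) + gcd(6,8) + gcd(8,25) + gcd(69,1) + gcd(10,41) = 1+1+1+2+1+1+1 = 8.
By Pick's theorem A = I + B/2 − 1, so I = 2462 − 8/2 + 1 = 2459.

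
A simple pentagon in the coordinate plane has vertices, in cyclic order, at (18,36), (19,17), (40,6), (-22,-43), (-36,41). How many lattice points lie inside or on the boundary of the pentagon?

The shoelace formula gives twice the area as |[18·17 − 19·36] + [19·6 − 40·17] + [40·(-43) − (-22)·6] + [(-22)·41 − (-36)·(-43)] + [(-36)·36 − 18·41]| = 7016, so the area is 3508.
The number of boundary lattice points is Σ gcd(|Δx|,|Δy|) = gcd(1,19) + gcd(21,11) + gcd(62,49) + gcd(14,84) + gcd(54,5) = 1+1+1+14+1 = 18.
Pick's theorem gives I = A − B/2 + 1 = 3508 − 18/2 + 1 = 3500, so the closed region contains I + B = 3500 + 18 = 3518 lattice points.

3518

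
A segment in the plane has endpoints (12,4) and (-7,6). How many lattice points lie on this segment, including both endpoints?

2

The number of lattice points on a segment between lattice points is gcd(|Δx|,|Δy|) + 1 = gcd(19,2) + 1 = 1 + 1 = 2.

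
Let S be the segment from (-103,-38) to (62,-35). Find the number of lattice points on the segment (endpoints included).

4

The number of lattice points on a segment between lattice points is gcd(|Δx|,|Δy|) + 1 = gcd(165,3) + 1 = 3 + 1 = 4.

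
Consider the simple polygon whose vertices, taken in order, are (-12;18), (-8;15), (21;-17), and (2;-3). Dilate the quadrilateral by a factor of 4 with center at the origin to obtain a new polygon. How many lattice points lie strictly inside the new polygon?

By the shoelace formula, twice the signed area is |[(-12)·15 − (-8)·18] + [(-8)·(-17) − 21·15] + [21·(-3) − 2·(-17)] + [2·18 − (-12)·(-3)]| = 244, so the area is 122.
Along each edge there are gcd(|Δx|,|Δy|)+1 lattice points, so counting each shared vertex once the boundary has gcd(4,3) + gcd(29,32) + gcd(19,14) + gcd(14,21) = 1+1+1+7 = 10.
Scaling by 4 multiplies the area by 4² = 16 (so the new area is 1952) and multiplies the boundary lattice-point count by 4, giving 40.
By Pick's theorem, the interior count of the dilated polygon is 1952 − 40/2 + 1 = 1933.

1933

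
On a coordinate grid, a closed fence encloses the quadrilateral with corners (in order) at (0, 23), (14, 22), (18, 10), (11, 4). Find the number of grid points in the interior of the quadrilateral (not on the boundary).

Using the shoelace formula, 2A = |[0·22 − 14·23] + [14·10 − 18·22] + [18·4 − 11·10] + [11·23 − 0·4]| = 363, so the area is 181.5.
Along each edge there are gcd(|Δx|,|Δy|)+1 lattice points, so counting each shared vertex once the boundary has gcd(14,1) + gcd(4,12) + gcd(7,6) + gcd(11,19) = 1+4+1+1 = 7.
Pick's theorem gives I = A − B/2 + 1 = 181.5 − 7/2 + 1 = 179.

179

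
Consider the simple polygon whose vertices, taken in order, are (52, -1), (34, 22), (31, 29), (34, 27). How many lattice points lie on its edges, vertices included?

Along each edge there are gcd(|Δx|,|Δy|)+1 lattice points, so counting each shared vertex once the boundary has gcd(18,23) + gcd(3,7) + gcd(3,2) + gcd(18,28) = 1+1+1+2 = 5.

5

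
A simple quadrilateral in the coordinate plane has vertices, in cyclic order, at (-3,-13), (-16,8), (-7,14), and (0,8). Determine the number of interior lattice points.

213

The shoelace formula gives twice the area as |[(-3)·8 − (-16)·(-13)] + [(-16)·14 − (-7)·8] + [(-7)·8 − 0·14] + [0·(-13) − (-3)·8]| = 432, so the area is 216.
Along each edge there are gcd(|Δx|,|Δy|)+1 lattice points, so counting each shared vertex once the boundary has gcd(13,21) + gcd(9,6) + gcd(7,6) + gcd(3,21) = 1+3+1+3 = 8.
Pick's theorem gives I = A − B/2 + 1 = 216 − 8/2 + 1 = 213.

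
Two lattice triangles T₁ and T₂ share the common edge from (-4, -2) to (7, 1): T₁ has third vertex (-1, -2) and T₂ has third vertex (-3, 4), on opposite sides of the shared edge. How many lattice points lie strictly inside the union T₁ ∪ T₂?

34

The union is the simple quadrilateral with vertices (-4, -2), (-1, -2), (7, 1), (-3, 4) in order.
By the shoelace formula, twice the signed area is |[(-4)·(-2) − (-1)·(-2)] + [(-1)·1 − 7·(-2)] + [7·4 − (-3)·1] + [(-3)·(-2) − (-4)·4]| = 72, so the area is 36.
Summing gcd(|Δx|,|Δy|) over the edges gives the boundary count: gcd(3,0) + gcd(8,3) + gcd(10,3) + gcd(1,6) = 3+1+1+1 = 6.
By Pick's theorem I = A − B/2 + 1 = 36 − 6/2 + 1 = 34.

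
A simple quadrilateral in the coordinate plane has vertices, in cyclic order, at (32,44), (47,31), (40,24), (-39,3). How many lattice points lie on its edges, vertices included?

10

Along each edge there are gcd(|Δx|,|Δy|)+1 lattice points, so counting each shared vertex once the boundary has gcd(15,13) + gcd(7,7) + gcd(79,21) + gcd(71,41) = 1+7+1+1 = 10.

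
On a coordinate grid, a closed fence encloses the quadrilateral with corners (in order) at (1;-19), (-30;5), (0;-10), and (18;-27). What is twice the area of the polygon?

400

By the shoelace formula, twice the signed area is |[1·5 − (-30)·(-19)] + [(-30)·(-10) − 0·5] + [0·(-27) − 18·(-10)] + [18·(-19) − 1·(-27)]| = 400, so the area is 200.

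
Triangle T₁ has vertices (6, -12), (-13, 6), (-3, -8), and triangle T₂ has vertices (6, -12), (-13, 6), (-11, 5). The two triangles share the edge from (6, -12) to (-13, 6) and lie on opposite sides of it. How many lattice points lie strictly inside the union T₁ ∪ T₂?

The union is the simple quadrilateral with vertices (6, -12), (-3, -8), (-13, 6), (-11, 5) in order.
The shoelace formula gives twice the area as |[6·(-8) − (-3)·(-12)] + [(-3)·6 − (-13)·(-8)] + [(-13)·5 − (-11)·6] + [(-11)·(-12) − 6·5]| = 103, so the area is 103/2.
Along each edge there are gcd(|Δx|,|Δy|)+1 lattice points, so counting each shared vertex once the boundary has gcd(9,4) + gcd(10,14) + gcd(2,1) + gcd(17,17) = 1+2+1+17 = 21.
By Pick's theorem I = A − B/2 + 1 = 103/2 − 21/2 + 1 = 42.

42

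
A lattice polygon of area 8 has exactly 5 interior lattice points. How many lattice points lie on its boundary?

8

Pick's theorem gives A = I + B/2 − 1, so B = 2(A − I + 1) = 2(8 − 5 + 1) = 8.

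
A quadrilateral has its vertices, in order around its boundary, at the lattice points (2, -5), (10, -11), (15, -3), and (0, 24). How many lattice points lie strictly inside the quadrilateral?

235

By the shoelace formula, twice the signed area is |(2·(-11) − 10·(-5)) + (10·(-3) − 15·(-11)) + (15·24 − 0·(-3)) + (0·(-5) − 2·24)| = 475, so the area is 237.5.
Summing gcd(|Δx|,|Δy|) over the edges gives the boundary count: gcd(8,6) + gcd(5,8) + gcd(15,27) + gcd(2,29) = 2+1+3+1 = 7.
By Pick's theorem A = I + B/2 − 1, so I = 237.5 − 7/2 + 1 = 235.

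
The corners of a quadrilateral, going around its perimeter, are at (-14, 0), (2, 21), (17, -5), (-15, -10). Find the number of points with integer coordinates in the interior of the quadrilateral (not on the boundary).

522

By the shoelace formula, twice the signed area is |[(-14)·21 − 2·0] + [2·(-5) − 17·21] + [17·(-10) − (-15)·(-5)] + [(-15)·0 − (-14)·(-10)]| = 1046, so the area is 523.
Along each edge there are gcd(|Δx|,|Δy|)+1 lattice points, so counting each shared vertex once the boundary has gcd(16,21) + gcd(15,26) + gcd(32,5) + gcd(1,10) = 1+1+1+1 = 4.
Pick's theorem gives I = A − B/2 + 1 = 523 − 4/2 + 1 = 522.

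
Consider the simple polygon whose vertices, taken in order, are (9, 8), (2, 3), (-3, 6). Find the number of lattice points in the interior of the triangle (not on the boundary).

22

Using the shoelace formula, 2A = |(9·3 − 2·8) + (2·6 − (-3)·3) + ((-3)·8 − 9·6)| = 46, so the area is 23.
The number of boundary lattice points is Σ gcd(|Δx|,|Δy|) = gcd(7,5) + gcd(5,3) + gcd(12,2) = 1+1+2 = 4.
Pick's theorem gives I = A − B/2 + 1 = 23 − 4/2 + 1 = 22.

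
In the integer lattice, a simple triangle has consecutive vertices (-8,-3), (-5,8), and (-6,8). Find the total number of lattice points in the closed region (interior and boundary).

Using the shoelace formula, 2A = |((-8)·8 − (-5)·(-3)) + ((-5)·8 − (-6)·8) + ((-6)·(-3) − (-8)·8)| = 11, so the area is 11/2.
Along each edge there are gcd(|Δx|,|Δy|)+1 lattice points, so counting each shared vertex once the boundary has gcd(3,11) + gcd(1,0) + gcd(2,11) = 1+1+1 = 3.
Pick's theorem gives I = A − B/2 + 1 = 11/2 − 3/2 + 1 = 5, so the closed region contains I + B = 5 + 3 = 8 lattice points.

8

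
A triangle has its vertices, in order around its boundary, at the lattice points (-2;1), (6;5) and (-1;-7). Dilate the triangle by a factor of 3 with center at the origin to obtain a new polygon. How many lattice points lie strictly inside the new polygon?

298

Using the shoelace formula, 2A = |((-2)·5 − 6·1) + (6·(-7) − (-1)·5) + ((-1)·1 − (-2)·(-7))| = 68, so the area is 34.
Along each edge there are gcd(|Δx|,|Δy|)+1 lattice points, so counting each shared vertex once the boundary has gcd(8,4) + gcd(7,12) + gcd(1,8) = 4+1+1 = 6.
Scaling by 3 multiplies the area by 3² = 9 (so the new area is 306) and multiplies the boundary lattice-point count by 3, giving 18.
By Pick's theorem, the interior count of the dilated polygon is 306 − 18/2 + 1 = 298.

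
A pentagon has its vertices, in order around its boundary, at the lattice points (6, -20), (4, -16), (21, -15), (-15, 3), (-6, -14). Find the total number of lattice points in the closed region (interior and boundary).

280

The shoelace formula gives twice the area as |(6·(-16) − 4·(-20)) + (4·(-15) − 21·(-16)) + (21·3 − (-15)·(-15)) + ((-15)·(-14) − (-6)·3) + ((-6)·(-20) − 6·(-14))| = 530, so the area is 265.
The number of boundary lattice points is Σ gcd(|Δx|,|Δy|) = gcd(2,4) + gcd(17,1) + gcd(36,18) + gcd(9,17) + gcd(12,6) = 2+1+18+1+6 = 28.
Pick's theorem gives I = A − B/2 + 1 = 265 − 28/2 + 1 = 252, so the closed region contains I + B = 252 + 28 = 280 lattice points.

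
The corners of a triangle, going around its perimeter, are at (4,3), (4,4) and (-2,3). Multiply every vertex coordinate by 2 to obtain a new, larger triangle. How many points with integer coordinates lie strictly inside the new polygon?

By the shoelace formula, twice the signed area is |[4·4 − 4·3] + [4·3 − (-2)·4] + [(-2)·3 − 4·3]| = 6, so the area is 3.
The number of boundary lattice points is Σ gcd(|Δx|,|Δy|) = gcd(0,1) + gcd(6,1) + gcd(6,0) = 1+1+6 = 8.
Scaling by 2 multiplies the area by 2² = 4 (so the new area is 12) and multiplies the boundary lattice-point count by 2, giving 16.
By Pick's theorem, the interior count of the dilated polygon is 12 − 16/2 + 1 = 5.

5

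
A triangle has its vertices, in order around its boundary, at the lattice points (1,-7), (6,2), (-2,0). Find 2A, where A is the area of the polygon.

Using the shoelace formula, 2A = |[1·2 − 6·(-7)] + [6·0 − (-2)·2] + [(-2)·(-7) − 1·0]| = 62, so the area is 31.

62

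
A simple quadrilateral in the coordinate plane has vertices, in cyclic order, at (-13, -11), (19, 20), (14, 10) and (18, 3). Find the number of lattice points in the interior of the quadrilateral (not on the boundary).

By the shoelace formula, twice the signed area is |((-13)·20 − 19·(-11)) + (19·10 − 14·20) + (14·3 − 18·10) + (18·(-11) − (-13)·3)| = 438, so the area is 219.
Summing gcd(|Δx|,|Δy|) over the edges gives the boundary count: gcd(32,31) + gcd(5,10) + gcd(4,7) + gcd(31,14) = 1+5+1+1 = 8.
By Pick's theorem A = I + B/2 − 1, so I = 219 − 8/2 + 1 = 216.

216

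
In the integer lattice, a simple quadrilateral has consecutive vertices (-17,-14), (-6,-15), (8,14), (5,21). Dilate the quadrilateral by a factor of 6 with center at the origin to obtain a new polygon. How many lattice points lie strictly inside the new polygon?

10645

The shoelace formula gives twice the area as |[(-17)·(-15) − (-6)·(-14)] + [(-6)·14 − 8·(-15)] + [8·21 − 5·14] + [5·(-14) − (-17)·21]| = 592, so the area is 296.
The number of boundary lattice points is Σ gcd(|Δx|,|Δy|) = gcd(11,1) + gcd(14,29) + gcd(3,7) + gcd(22,35) = 1+1+1+1 = 4.
Scaling by 6 multiplies the area by 6² = 36 (so the new area is 10656) and multiplies the boundary lattice-point count by 6, giving 24.
By Pick's theorem, the interior count of the dilated polygon is 10656 − 24/2 + 1 = 10645.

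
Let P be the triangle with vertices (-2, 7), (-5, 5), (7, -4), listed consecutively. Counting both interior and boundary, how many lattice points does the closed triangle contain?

The shoelace formula gives twice the area as |[(-2)·5 − (-5)·7] + [(-5)·(-4) − 7·5] + [7·7 − (-2)·(-4)]| = 51, so the area is 51/2.
Summing gcd(|Δx|,|Δy|) over the edges gives the boundary count: gcd(3,2) + gcd(12,9) + gcd(9,11) = 1+3+1 = 5.
Pick's theorem gives I = A − B/2 + 1 = 51/2 − 5/2 + 1 = 24, so the closed region contains I + B = 24 + 5 = 29 lattice points.

29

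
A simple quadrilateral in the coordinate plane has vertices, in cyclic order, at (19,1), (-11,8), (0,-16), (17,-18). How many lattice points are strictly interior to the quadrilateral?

484

Using the shoelace formula, 2A = |[19·8 − (-11)·1] + [(-11)·(-16) − 0·8] + [0·(-18) − 17·(-16)] + [17·1 − 19·(-18)]| = 970, so the area is 485.
The number of boundary lattice points is Σ gcd(|Δx|,|Δy|) = gcd(30,7) + gcd(11,24) + gcd(17,2) + gcd(2,19) = 1+1+1+1 = 4.
By Pick's theorem A = I + B/2 − 1, so I = 485 − 4/2 + 1 = 484.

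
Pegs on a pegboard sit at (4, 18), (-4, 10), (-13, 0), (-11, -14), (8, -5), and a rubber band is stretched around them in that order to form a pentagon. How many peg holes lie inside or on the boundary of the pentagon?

Using the shoelace formula, 2A = |(4·10 − (-4)·18) + ((-4)·0 − (-13)·10) + ((-13)·(-14) − (-11)·0) + ((-11)·(-5) − 8·(-14)) + (8·18 − 4·(-5))| = 755, so the area is 755/2.
Along each edge there are gcd(|Δx|,|Δy|)+1 lattice points, so counting each shared vertex once the boundary has gcd(8,8) + gcd(9,10) + gcd(2,14) + gcd(19,9) + gcd(4,23) = 8+1+2+1+1 = 13.
Pick's theorem gives I = A − B/2 + 1 = 755/2 − 13/2 + 1 = 372, so the closed region contains I + B = 372 + 13 = 385 lattice points.

385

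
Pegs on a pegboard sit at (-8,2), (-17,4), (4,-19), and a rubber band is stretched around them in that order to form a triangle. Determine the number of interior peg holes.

81

Using the shoelace formula, 2A = |((-8)·4 − (-17)·2) + ((-17)·(-19) − 4·4) + (4·2 − (-8)·(-19))| = 165, so the area is 82.5.
Along each edge there are gcd(|Δx|,|Δy|)+1 lattice points, so counting each shared vertex once the boundary has gcd(9,2) + gcd(21,23) + gcd(12,21) = 1+1+3 = 5.
By Pick's theorem A = I + B/2 − 1, so I = 82.5 − 5/2 + 1 = 81.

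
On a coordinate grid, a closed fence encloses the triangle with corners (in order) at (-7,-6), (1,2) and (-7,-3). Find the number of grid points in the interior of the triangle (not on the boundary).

7

Using the shoelace formula, 2A = |[(-7)·2 − 1·(-6)] + [1·(-3) − (-7)·2] + [(-7)·(-6) − (-7)·(-3)]| = 24, so the area is 12.
The number of boundary lattice points is Σ gcd(|Δx|,|Δy|) = gcd(8,8) + gcd(8,5) + gcd(0,3) = 8+1+3 = 12.
Pick's theorem gives I = A − B/2 + 1 = 12 − 12/2 + 1 = 7.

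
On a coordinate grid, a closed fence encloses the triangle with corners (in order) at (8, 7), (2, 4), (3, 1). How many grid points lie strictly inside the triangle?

Using the shoelace formula, 2A = |(8·4 − 2·7) + (2·1 − 3·4) + (3·7 − 8·1)| = 21, so the area is 10.5.
Along each edge there are gcd(|Δx|,|Δy|)+1 lattice points, so counting each shared vertex once the boundary has gcd(6,3) + gcd(1,3) + gcd(5,6) = 3+1+1 = 5.
By Pick's theorem A = I + B/2 − 1, so I = 10.5 − 5/2 + 1 = 9.

9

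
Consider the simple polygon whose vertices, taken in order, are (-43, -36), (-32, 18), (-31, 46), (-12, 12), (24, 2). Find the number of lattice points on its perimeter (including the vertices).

6

The number of boundary lattice points is Σ gcd(|Δx|,|Δy|) = gcd(11,54) + gcd(1,28) + gcd(19,34) + gcd(36,10) + gcd(67,38) = 1+1+1+2+1 = 6.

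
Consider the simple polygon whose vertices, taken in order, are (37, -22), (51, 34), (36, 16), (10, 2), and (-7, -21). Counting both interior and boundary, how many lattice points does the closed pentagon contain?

1321

Using the shoelace formula, 2A = |(37·34 − 51·(-22)) + (51·16 − 36·34) + (36·2 − 10·16) + (10·(-21) − (-7)·2) + ((-7)·(-22) − 37·(-21))| = 2619, so the area is 2619/2.
The number of boundary lattice points is Σ gcd(|Δx|,|Δy|) = gcd(14,56) + gcd(15,18) + gcd(26,14) + gcd(17,23) + gcd(44,1) = 14+3+2+1+1 = 21.
Pick's theorem gives I = A − B/2 + 1 = 2619/2 − 21/2 + 1 = 1300, so the closed region contains I + B = 1300 + 21 = 1321 lattice points.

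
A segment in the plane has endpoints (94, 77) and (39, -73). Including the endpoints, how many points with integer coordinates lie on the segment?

6

The number of lattice points on a segment between lattice points is gcd(|Δx|,|Δy|) + 1 = gcd(55,150) + 1 = 5 + 1 = 6.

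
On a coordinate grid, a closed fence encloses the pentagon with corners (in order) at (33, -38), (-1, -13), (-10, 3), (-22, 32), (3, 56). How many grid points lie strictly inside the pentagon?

The shoelace formula gives twice the area as |[33·(-13) − (-1)·(-38)] + [(-1)·3 − (-10)·(-13)] + [(-10)·32 − (-22)·3] + [(-22)·56 − 3·32] + [3·(-38) − 33·56]| = 4144, so the area is 2072.
Along each edge there are gcd(|Δx|,|Δy|)+1 lattice points, so counting each shared vertex once the boundary has gcd(34,25) + gcd(9,16) + gcd(12,29) + gcd(25,24) + gcd(30,94) = 1+1+1+1+2 = 6.
By Pick's theorem A = I + B/2 − 1, so I = 2072 − 6/2 + 1 = 2070.

2070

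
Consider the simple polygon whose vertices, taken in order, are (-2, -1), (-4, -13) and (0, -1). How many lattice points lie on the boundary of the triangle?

The number of boundary lattice points is Σ gcd(|Δx|,|Δy|) = gcd(2,12) + gcd(4,12) + gcd(2,0) = 2+4+2 = 8.

8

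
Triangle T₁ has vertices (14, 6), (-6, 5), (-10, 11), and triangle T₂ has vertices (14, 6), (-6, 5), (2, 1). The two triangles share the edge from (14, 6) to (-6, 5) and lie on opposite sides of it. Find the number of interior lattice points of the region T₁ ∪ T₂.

103

The union is the simple quadrilateral with vertices (14, 6), (-10, 11), (-6, 5), (2, 1) in order.
The shoelace formula gives twice the area as |(14·11 − (-10)·6) + ((-10)·5 − (-6)·11) + ((-6)·1 − 2·5) + (2·6 − 14·1)| = 212, so the area is 106.
Along each edge there are gcd(|Δx|,|Δy|)+1 lattice points, so counting each shared vertex once the boundary has gcd(24,5) + gcd(4,6) + gcd(8,4) + gcd(12,5) = 1+2+4+1 = 8.
By Pick's theorem I = A − B/2 + 1 = 106 − 8/2 + 1 = 103.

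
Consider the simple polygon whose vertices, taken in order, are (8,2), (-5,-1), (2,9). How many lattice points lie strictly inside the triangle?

Using the shoelace formula, 2A = |(8·(-1) − (-5)·2) + ((-5)·9 − 2·(-1)) + (2·2 − 8·9)| = 109, so the area is 109/2.
The number of boundary lattice points is Σ gcd(|Δx|,|Δy|) = gcd(13,3) + gcd(7,10) + gcd(6,7) = 1+1+1 = 3.
Pick's theorem gives I = A − B/2 + 1 = 109/2 − 3/2 + 1 = 54.

54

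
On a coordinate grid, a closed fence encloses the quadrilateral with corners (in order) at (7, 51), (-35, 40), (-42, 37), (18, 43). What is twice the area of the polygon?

595

The shoelace formula gives twice the area as |(7·40 − (-35)·51) + ((-35)·37 − (-42)·40) + ((-42)·43 − 18·37) + (18·51 − 7·43)| = 595, so the area is 297.5.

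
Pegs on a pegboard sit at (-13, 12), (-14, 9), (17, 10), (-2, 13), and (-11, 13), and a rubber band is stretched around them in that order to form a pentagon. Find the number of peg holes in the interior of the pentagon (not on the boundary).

By the shoelace formula, twice the signed area is |((-13)·9 − (-14)·12) + ((-14)·10 − 17·9) + (17·13 − (-2)·10) + ((-2)·13 − (-11)·13) + ((-11)·12 − (-13)·13)| = 153, so the area is 153/2.
Along each edge there are gcd(|Δx|,|Δy|)+1 lattice points, so counting each shared vertex once the boundary has gcd(1,3) + gcd(31,1) + gcd(19,3) + gcd(9,0) + gcd(2,1) = 1+1+1+9+1 = 13.
Pick's theorem gives I = A − B/2 + 1 = 153/2 − 13/2 + 1 = 71.

71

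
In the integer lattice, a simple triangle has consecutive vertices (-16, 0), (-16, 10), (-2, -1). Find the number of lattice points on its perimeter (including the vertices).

12

Along each edge there are gcd(|Δx|,|Δy|)+1 lattice points, so counting each shared vertex once the boundary has gcd(0,10) + gcd(14,11) + gcd(14,1) = 10+1+1 = 12.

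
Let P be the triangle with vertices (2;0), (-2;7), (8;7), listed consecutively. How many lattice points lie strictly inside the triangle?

30

By the shoelace formula, twice the signed area is |(2·7 − (-2)·0) + ((-2)·7 − 8·7) + (8·0 − 2·7)| = 70, so the area is 35.
Along each edge there are gcd(|Δx|,|Δy|)+1 lattice points, so counting each shared vertex once the boundary has gcd(4,7) + gcd(10,0) + gcd(6,7) = 1+10+1 = 12.
Pick's theorem gives I = A − B/2 + 1 = 35 − 12/2 + 1 = 30.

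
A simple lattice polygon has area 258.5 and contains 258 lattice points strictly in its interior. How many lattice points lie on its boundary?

Pick's theorem gives A = I + B/2 − 1, so B = 2(A − I + 1) = 2(258.5 − 258 + 1) = 3.

3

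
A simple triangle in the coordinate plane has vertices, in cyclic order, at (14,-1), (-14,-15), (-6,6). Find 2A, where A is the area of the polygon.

The shoelace formula gives twice the area as |[14·(-15) − (-14)·(-1)] + [(-14)·6 − (-6)·(-15)] + [(-6)·(-1) − 14·6]| = 476, so the area is 238.

476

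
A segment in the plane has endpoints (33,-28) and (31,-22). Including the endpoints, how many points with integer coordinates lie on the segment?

The number of lattice points on a segment between lattice points is gcd(|Δx|,|Δy|) + 1 = gcd(2,6) + 1 = 2 + 1 = 3.

3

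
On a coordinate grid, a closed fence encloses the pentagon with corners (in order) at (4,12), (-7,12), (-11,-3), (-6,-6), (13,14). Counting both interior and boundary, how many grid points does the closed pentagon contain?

222

By the shoelace formula, twice the signed area is |[4·12 − (-7)·12] + [(-7)·(-3) − (-11)·12] + [(-11)·(-6) − (-6)·(-3)] + [(-6)·14 − 13·(-6)] + [13·12 − 4·14]| = 427, so the area is 427/2.
Along each edge there are gcd(|Δx|,|Δy|)+1 lattice points, so counting each shared vertex once the boundary has gcd(11,0) + gcd(4,15) + gcd(5,3) + gcd(19,20) + gcd(9,2) = 11+1+1+1+1 = 15.
Pick's theorem gives I = A − B/2 + 1 = 427/2 − 15/2 + 1 = 207, so the closed region contains I + B = 207 + 15 = 222 lattice points.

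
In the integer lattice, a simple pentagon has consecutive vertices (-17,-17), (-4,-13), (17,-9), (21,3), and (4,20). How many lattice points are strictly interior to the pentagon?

By the shoelace formula, twice the signed area is |[(-17)·(-13) − (-4)·(-17)] + [(-4)·(-9) − 17·(-13)] + [17·3 − 21·(-9)] + [21·20 − 4·3] + [4·(-17) − (-17)·20]| = 1330, so the area is 665.
Summing gcd(|Δx|,|Δy|) over the edges gives the boundary count: gcd(13,4) + gcd(21,4) + gcd(4,12) + gcd(17,17) + gcd(21,37) = 1+1+4+17+1 = 24.
By Pick's theorem A = I + B/2 − 1, so I = 665 − 24/2 + 1 = 654.

654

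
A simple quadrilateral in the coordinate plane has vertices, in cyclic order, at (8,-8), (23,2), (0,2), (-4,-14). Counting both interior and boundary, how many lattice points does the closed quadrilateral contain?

219

By the shoelace formula, twice the signed area is |(8·2 − 23·(-8)) + (23·2 − 0·2) + (0·(-14) − (-4)·2) + ((-4)·(-8) − 8·(-14))| = 398, so the area is 199.
Along each edge there are gcd(|Δx|,|Δy|)+1 lattice points, so counting each shared vertex once the boundary has gcd(15,10) + gcd(23,0) + gcd(4,16) + gcd(12,6) = 5+23+4+6 = 38.
Pick's theorem gives I = A − B/2 + 1 = 199 − 38/2 + 1 = 181, so the closed region contains I + B = 181 + 38 = 219 lattice points.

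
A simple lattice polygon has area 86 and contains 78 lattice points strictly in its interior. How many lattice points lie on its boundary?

Pick's theorem gives A = I + B/2 − 1, so B = 2(A − I + 1) = 2(86 − 78 + 1) = 18.

18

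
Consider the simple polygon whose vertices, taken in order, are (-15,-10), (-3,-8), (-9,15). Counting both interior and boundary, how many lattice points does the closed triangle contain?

The shoelace formula gives twice the area as |[(-15)·(-8) − (-3)·(-10)] + [(-3)·15 − (-9)·(-8)] + [(-9)·(-10) − (-15)·15]| = 288, so the area is 144.
Summing gcd(|Δx|,|Δy|) over the edges gives the boundary count: gcd(12,2) + gcd(6,23) + gcd(6,25) = 2+1+1 = 4.
Pick's theorem gives I = A − B/2 + 1 = 144 − 4/2 + 1 = 143, so the closed region contains I + B = 143 + 4 = 147 lattice points.

147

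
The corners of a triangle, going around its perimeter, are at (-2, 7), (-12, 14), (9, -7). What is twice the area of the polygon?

The shoelace formula gives twice the area as |((-2)·14 − (-12)·7) + ((-12)·(-7) − 9·14) + (9·7 − (-2)·(-7))| = 63, so the area is 63/2.

63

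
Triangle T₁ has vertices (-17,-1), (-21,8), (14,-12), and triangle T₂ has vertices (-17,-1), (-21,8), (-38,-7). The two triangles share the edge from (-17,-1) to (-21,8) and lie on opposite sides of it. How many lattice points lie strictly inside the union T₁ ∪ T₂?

220

The union is the simple quadrilateral with vertices (-17,-1), (14,-12), (-21,8), (-38,-7) in order.
By the shoelace formula, twice the signed area is |((-17)·(-12) − 14·(-1)) + (14·8 − (-21)·(-12)) + ((-21)·(-7) − (-38)·8) + ((-38)·(-1) − (-17)·(-7))| = 448, so the area is 224.
Summing gcd(|Δx|,|Δy|) over the edges gives the boundary count: gcd(31,11) + gcd(35,20) + gcd(17,15) + gcd(21,6) = 1+5+1+3 = 10.
By Pick's theorem I = A − B/2 + 1 = 224 − 10/2 + 1 = 220.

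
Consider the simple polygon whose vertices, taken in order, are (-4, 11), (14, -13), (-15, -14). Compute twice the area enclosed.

The shoelace formula gives twice the area as |((-4)·(-13) − 14·11) + (14·(-14) − (-15)·(-13)) + ((-15)·11 − (-4)·(-14))| = 714, so the area is 357.

714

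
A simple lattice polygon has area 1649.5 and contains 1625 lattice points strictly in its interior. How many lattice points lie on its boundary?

Pick's theorem gives A = I + B/2 − 1, so B = 2(A − I + 1) = 2(1649.5 − 1625 + 1) = 51.

51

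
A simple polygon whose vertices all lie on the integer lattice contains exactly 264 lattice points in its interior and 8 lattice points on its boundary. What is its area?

By Pick's theorem, A = I + B/2 − 1 = 264 + 8/2 − 1 = 267.

267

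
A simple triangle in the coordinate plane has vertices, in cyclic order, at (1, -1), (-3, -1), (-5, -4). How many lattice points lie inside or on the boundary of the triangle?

The shoelace formula gives twice the area as |[1·(-1) − (-3)·(-1)] + [(-3)·(-4) − (-5)·(-1)] + [(-5)·(-1) − 1·(-4)]| = 12, so the area is 6.
The number of boundary lattice points is Σ gcd(|Δx|,|Δy|) = gcd(4,0) + gcd(2,3) + gcd(6,3) = 4+1+3 = 8.
Pick's theorem gives I = A − B/2 + 1 = 6 − 8/2 + 1 = 3, so the closed region contains I + B = 3 + 8 = 11 lattice points.

11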